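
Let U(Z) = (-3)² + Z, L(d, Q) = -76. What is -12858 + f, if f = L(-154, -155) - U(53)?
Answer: -12996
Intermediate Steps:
U(Z) = 9 + Z
f = -138 (f = -76 - (9 + 53) = -76 - 1*62 = -76 - 62 = -138)
-12858 + f = -12858 - 138 = -12996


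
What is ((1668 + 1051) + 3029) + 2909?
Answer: 8657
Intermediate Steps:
((1668 + 1051) + 3029) + 2909 = (2719 + 3029) + 2909 = 5748 + 2909 = 8657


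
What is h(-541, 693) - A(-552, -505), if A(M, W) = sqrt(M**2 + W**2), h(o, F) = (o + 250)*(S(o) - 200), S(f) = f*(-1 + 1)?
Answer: 58200 - sqrt(559729) ≈ 57452.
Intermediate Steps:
S(f) = 0 (S(f) = f*0 = 0)
h(o, F) = -50000 - 200*o (h(o, F) = (o + 250)*(0 - 200) = (250 + o)*(-200) = -50000 - 200*o)
h(-541, 693) - A(-552, -505) = (-50000 - 200*(-541)) - sqrt((-552)**2 + (-505)**2) = (-50000 + 108200) - sqrt(304704 + 255025) = 58200 - sqrt(559729)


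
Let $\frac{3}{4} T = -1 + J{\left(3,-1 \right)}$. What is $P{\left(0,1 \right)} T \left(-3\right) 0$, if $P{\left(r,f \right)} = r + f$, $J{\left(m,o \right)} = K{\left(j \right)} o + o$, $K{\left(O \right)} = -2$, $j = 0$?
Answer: $0$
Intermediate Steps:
$J{\left(m,o \right)} = - o$ ($J{\left(m,o \right)} = - 2 o + o = - o$)
$T = 0$ ($T = \frac{4 \left(-1 - -1\right)}{3} = \frac{4 \left(-1 + 1\right)}{3} = \frac{4}{3} \cdot 0 = 0$)
$P{\left(r,f \right)} = f + r$
$P{\left(0,1 \right)} T \left(-3\right) 0 = \left(1 + 0\right) 0 \left(-3\right) 0 = 1 \cdot 0 \cdot 0 = 1 \cdot 0 = 0$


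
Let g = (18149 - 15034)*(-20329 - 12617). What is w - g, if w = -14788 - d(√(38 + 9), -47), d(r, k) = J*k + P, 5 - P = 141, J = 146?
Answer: 102619000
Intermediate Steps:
P = -136 (P = 5 - 1*141 = 5 - 141 = -136)
g = -102626790 (g = 3115*(-32946) = -102626790)
d(r, k) = -136 + 146*k (d(r, k) = 146*k - 136 = -136 + 146*k)
w = -7790 (w = -14788 - (-136 + 146*(-47)) = -14788 - (-136 - 6862) = -14788 - 1*(-6998) = -14788 + 6998 = -7790)
w - g = -7790 - 1*(-102626790) = -7790 + 102626790 = 102619000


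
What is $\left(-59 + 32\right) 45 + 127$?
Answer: $-1088$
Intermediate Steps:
$\left(-59 + 32\right) 45 + 127 = \left(-27\right) 45 + 127 = -1215 + 127 = -1088$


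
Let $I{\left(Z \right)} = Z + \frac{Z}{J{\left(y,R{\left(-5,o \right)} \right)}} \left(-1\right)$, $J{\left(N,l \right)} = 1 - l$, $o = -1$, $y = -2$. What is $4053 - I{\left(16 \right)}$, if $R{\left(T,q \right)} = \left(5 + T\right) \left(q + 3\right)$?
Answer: $4053$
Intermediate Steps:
$R{\left(T,q \right)} = \left(3 + q\right) \left(5 + T\right)$ ($R{\left(T,q \right)} = \left(5 + T\right) \left(3 + q\right) = \left(3 + q\right) \left(5 + T\right)$)
$I{\left(Z \right)} = 0$ ($I{\left(Z \right)} = Z + \frac{Z}{1 - \left(15 + 3 \left(-5\right) + 5 \left(-1\right) - -5\right)} \left(-1\right) = Z + \frac{Z}{1 - \left(15 - 15 - 5 + 5\right)} \left(-1\right) = Z + \frac{Z}{1 - 0} \left(-1\right) = Z + \frac{Z}{1 + 0} \left(-1\right) = Z + \frac{Z}{1} \left(-1\right) = Z + Z 1 \left(-1\right) = Z + Z \left(-1\right) = Z - Z = 0$)
$4053 - I{\left(16 \right)} = 4053 - 0 = 4053 + 0 = 4053$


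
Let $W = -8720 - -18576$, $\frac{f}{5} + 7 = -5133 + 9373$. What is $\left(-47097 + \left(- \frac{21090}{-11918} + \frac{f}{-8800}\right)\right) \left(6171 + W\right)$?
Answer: $- \frac{719688742564239}{953440} \approx -7.5483 \cdot 10^{8}$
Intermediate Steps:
$f = 21165$ ($f = -35 + 5 \left(-5133 + 9373\right) = -35 + 5 \cdot 4240 = -35 + 21200 = 21165$)
$W = 9856$ ($W = -8720 + 18576 = 9856$)
$\left(-47097 + \left(- \frac{21090}{-11918} + \frac{f}{-8800}\right)\right) \left(6171 + W\right) = \left(-47097 + \left(- \frac{21090}{-11918} + \frac{21165}{-8800}\right)\right) \left(6171 + 9856\right) = \left(-47097 + \left(\left(-21090\right) \left(- \frac{1}{11918}\right) + 21165 \left(- \frac{1}{8800}\right)\right)\right) 16027 = \left(-47097 + \left(\frac{10545}{5959} - \frac{4233}{1760}\right)\right) 16027 = \left(-47097 - \frac{6665247}{10487840}\right) 16027 = \left(- \frac{493952465727}{10487840}\right) 16027 = - \frac{719688742564239}{953440}$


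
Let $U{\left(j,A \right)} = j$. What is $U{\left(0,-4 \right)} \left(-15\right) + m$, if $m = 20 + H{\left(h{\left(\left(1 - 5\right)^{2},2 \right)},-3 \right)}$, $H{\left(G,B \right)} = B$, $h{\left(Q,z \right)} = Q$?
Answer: $17$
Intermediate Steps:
$m = 17$ ($m = 20 - 3 = 17$)
$U{\left(0,-4 \right)} \left(-15\right) + m = 0 \left(-15\right) + 17 = 0 + 17 = 17$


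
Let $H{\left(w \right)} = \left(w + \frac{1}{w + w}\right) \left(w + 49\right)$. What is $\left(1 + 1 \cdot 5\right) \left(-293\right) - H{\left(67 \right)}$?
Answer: $- \frac{638568}{67} \approx -9530.9$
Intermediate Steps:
$H{\left(w \right)} = \left(49 + w\right) \left(w + \frac{1}{2 w}\right)$ ($H{\left(w \right)} = \left(w + \frac{1}{2 w}\right) \left(49 + w\right) = \left(49 + w\right) \left(w + \frac{1}{2 w}\right)$)
$\left(1 + 1 \cdot 5\right) \left(-293\right) - H{\left(67 \right)} = \left(1 + 1 \cdot 5\right) \left(-293\right) - \left(\frac{1}{2} + 67^{2} + 49 \cdot 67 + \frac{49}{2 \cdot 67}\right) = \left(1 + 5\right) \left(-293\right) - \left(\frac{1}{2} + 4489 + 3283 + \frac{49}{2} \cdot \frac{1}{67}\right) = 6 \left(-293\right) - \left(\frac{1}{2} + 4489 + 3283 + \frac{49}{134}\right) = -1758 - \frac{520782}{67} = - \frac{638568}{67}$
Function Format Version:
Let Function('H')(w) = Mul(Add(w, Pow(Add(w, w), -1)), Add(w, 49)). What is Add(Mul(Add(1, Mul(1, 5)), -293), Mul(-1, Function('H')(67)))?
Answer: Rational(-638568, 67) ≈ -9530.9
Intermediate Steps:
Function('H')(w) = Mul(Add(49, w), Add(w, Mul(Rational(1, 2), Pow(w, -1)))) (Function('H')(w) = Mul(Add(w, Pow(Mul(2, w), -1)), Add(49, w)) = Mul(Add(w, Mul(Rational(1, 2), Pow(w, -1))), Add(49, w)) = Mul(Add(49, w), Add(w, Mul(Rational(1, 2), Pow(w, -1)))))
Add(Mul(Add(1, Mul(1, 5)), -293), Mul(-1, Function('H')(67))) = Add(Mul(Add(1, Mul(1, 5)), -293), Mul(-1, Add(Rational(1, 2), Pow(67, 2), Mul(49, 67), Mul(Rational(49, 2), Pow(67, -1))))) = Add(Mul(Add(1, 5), -293), Mul(-1, Add(Rational(1, 2), 4489, 3283, Mul(Rational(49, 2), Rational(1, 67))))) = Add(Mul(6, -293), Mul(-1, Add(Rational(1, 2), 4489, 3283, Rational(49, 134)))) = Add(-1758, Mul(-1, Rational(520782, 67))) = Add(-1758, Rational(-520782, 67)) = Rational(-638568, 67)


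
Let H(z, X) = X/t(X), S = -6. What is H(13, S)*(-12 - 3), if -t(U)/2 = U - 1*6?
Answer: 15/4 ≈ 3.7500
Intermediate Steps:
t(U) = 12 - 2*U (t(U) = -2*(U - 1*6) = -2*(U - 6) = -2*(-6 + U) = 12 - 2*U)
H(z, X) = X/(12 - 2*X)
H(13, S)*(-12 - 3) = (-1*(-6)/(-12 + 2*(-6)))*(-12 - 3) = -1*(-6)/(-12 - 12)*(-15) = -1*(-6)/(-24)*(-15) = -1*(-6)*(-1/24)*(-15) = -1/4*(-15) = 15/4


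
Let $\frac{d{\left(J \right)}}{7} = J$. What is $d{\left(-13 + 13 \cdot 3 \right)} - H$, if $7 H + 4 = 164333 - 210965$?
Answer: $\frac{47910}{7} \approx 6844.3$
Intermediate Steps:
$H = - \frac{46636}{7}$ ($H = - \frac{4}{7} + \frac{164333 - 210965}{7} = - \frac{4}{7} + \frac{1}{7} \left(-46632\right) = - \frac{4}{7} - \frac{46632}{7} = - \frac{46636}{7} \approx -6662.3$)
$d{\left(J \right)} = 7 J$
$d{\left(-13 + 13 \cdot 3 \right)} - H = 7 \left(-13 + 13 \cdot 3\right) - - \frac{46636}{7} = 7 \left(-13 + 39\right) + \frac{46636}{7} = 7 \cdot 26 + \frac{46636}{7} = 182 + \frac{46636}{7} = \frac{47910}{7}$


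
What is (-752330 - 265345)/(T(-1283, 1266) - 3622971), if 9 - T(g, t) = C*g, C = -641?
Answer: 203535/889073 ≈ 0.22893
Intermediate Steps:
T(g, t) = 9 + 641*g (T(g, t) = 9 - (-641)*g = 9 + 641*g)
(-752330 - 265345)/(T(-1283, 1266) - 3622971) = (-752330 - 265345)/((9 + 641*(-1283)) - 3622971) = -1017675/((9 - 822403) - 3622971) = -1017675/(-822394 - 3622971) = -1017675/(-4445365) = -1017675*(-1/4445365) = 203535/889073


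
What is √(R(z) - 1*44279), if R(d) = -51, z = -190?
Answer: I*√44330 ≈ 210.55*I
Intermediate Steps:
√(R(z) - 1*44279) = √(-51 - 1*44279) = √(-51 - 44279) = √(-44330) = I*√44330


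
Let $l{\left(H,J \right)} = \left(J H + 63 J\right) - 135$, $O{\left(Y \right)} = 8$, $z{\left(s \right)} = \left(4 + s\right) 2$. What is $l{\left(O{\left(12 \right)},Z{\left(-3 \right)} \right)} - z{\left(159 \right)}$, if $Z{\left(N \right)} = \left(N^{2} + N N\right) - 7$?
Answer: $320$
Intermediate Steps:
$z{\left(s \right)} = 8 + 2 s$
$Z{\left(N \right)} = -7 + 2 N^{2}$ ($Z{\left(N \right)} = \left(N^{2} + N^{2}\right) - 7 = 2 N^{2} - 7 = -7 + 2 N^{2}$)
$l{\left(H,J \right)} = -135 + 63 J + H J$ ($l{\left(H,J \right)} = \left(H J + 63 J\right) - 135 = \left(63 J + H J\right) - 135 = -135 + 63 J + H J$)
$l{\left(O{\left(12 \right)},Z{\left(-3 \right)} \right)} - z{\left(159 \right)} = \left(-135 + 63 \left(-7 + 2 \left(-3\right)^{2}\right) + 8 \left(-7 + 2 \left(-3\right)^{2}\right)\right) - \left(8 + 2 \cdot 159\right) = \left(-135 + 63 \left(-7 + 2 \cdot 9\right) + 8 \left(-7 + 2 \cdot 9\right)\right) - \left(8 + 318\right) = \left(-135 + 63 \left(-7 + 18\right) + 8 \left(-7 + 18\right)\right) - 326 = \left(-135 + 63 \cdot 11 + 8 \cdot 11\right) - 326 = \left(-135 + 693 + 88\right) - 326 = 646 - 326 = 320$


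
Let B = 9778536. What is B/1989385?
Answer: 9778536/1989385 ≈ 4.9154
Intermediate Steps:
B/1989385 = 9778536/1989385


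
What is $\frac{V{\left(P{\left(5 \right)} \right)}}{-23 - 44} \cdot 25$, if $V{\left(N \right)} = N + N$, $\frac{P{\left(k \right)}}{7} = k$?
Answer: $- \frac{1750}{67} \approx -26.119$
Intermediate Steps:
$P{\left(k \right)} = 7 k$
$V{\left(N \right)} = 2 N$
$\frac{V{\left(P{\left(5 \right)} \right)}}{-23 - 44} \cdot 25 = \frac{2 \cdot 7 \cdot 5}{-23 - 44} \cdot 25 = \frac{2 \cdot 35}{-67} \cdot 25 = 70 \left(- \frac{1}{67}\right) 25 = \left(- \frac{70}{67}\right) 25 = - \frac{1750}{67}$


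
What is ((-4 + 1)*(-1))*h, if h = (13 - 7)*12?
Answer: 216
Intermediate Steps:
h = 72 (h = 6*12 = 72)
((-4 + 1)*(-1))*h = ((-4 + 1)*(-1))*72 = -3*(-1)*72 = 3*72 = 216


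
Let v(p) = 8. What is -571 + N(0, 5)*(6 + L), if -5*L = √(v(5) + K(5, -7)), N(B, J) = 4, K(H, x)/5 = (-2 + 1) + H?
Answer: -547 - 8*√7/5 ≈ -551.23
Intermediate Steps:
K(H, x) = -5 + 5*H (K(H, x) = 5*((-2 + 1) + H) = 5*(-1 + H) = -5 + 5*H)
L = -2*√7/5 (L = -√(8 + (-5 + 5*5))/5 = -√(8 + (-5 + 25))/5 = -√(8 + 20)/5 = -2*√7/5 ≈ -1.0583)
-571 + N(0, 5)*(6 + L) = -571 + 4*(6 - 2*√7/5) = -571 + (24 - 8*√7/5) = -547 - 8*√7/5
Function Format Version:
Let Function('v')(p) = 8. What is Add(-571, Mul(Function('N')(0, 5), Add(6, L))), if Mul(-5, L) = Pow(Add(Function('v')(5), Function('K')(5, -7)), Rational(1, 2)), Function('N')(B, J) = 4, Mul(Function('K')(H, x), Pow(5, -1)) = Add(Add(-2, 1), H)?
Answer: Add(-547, Mul(Rational(-8, 5), Pow(7, Rational(1, 2)))) ≈ -551.23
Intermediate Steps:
Function('K')(H, x) = Add(-5, Mul(5, H)) (Function('K')(H, x) = Mul(5, Add(Add(-2, 1), H)) = Mul(5, Add(-1, H)) = Add(-5, Mul(5, H)))
L = Mul(Rational(-2, 5), Pow(7, Rational(1, 2))) (L = Mul(Rational(-1, 5), Pow(Add(8, Add(-5, Mul(5, 5))), Rational(1, 2))) = Mul(Rational(-1, 5), Pow(Add(8, Add(-5, 25)), Rational(1, 2))) = Mul(Rational(-1, 5), Pow(Add(8, 20), Rational(1, 2))) = Mul(Rational(-1, 5), Pow(28, Rational(1, 2))) = Mul(Rational(-1, 5), Mul(2, Pow(7, Rational(1, 2)))) = Mul(Rational(-2, 5), Pow(7, Rational(1, 2))) ≈ -1.0583)
Add(-571, Mul(Function('N')(0, 5), Add(6, L))) = Add(-571, Mul(4, Add(6, Mul(Rational(-2, 5), Pow(7, Rational(1, 2)))))) = Add(-571, Add(24, Mul(Rational(-8, 5), Pow(7, Rational(1, 2))))) = Add(-547, Mul(Rational(-8, 5), Pow(7, Rational(1, 2))))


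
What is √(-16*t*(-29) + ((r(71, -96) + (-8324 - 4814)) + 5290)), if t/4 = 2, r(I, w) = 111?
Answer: 5*I*√161 ≈ 63.443*I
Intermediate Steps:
t = 8 (t = 4*2 = 8)
√(-16*t*(-29) + ((r(71, -96) + (-8324 - 4814)) + 5290)) = √(-16*8*(-29) + ((111 + (-8324 - 4814)) + 5290)) = √(-128*(-29) + ((111 - 13138) + 5290)) = √(3712 + (-13027 + 5290)) = √(3712 - 7737) = √(-4025) = 5*I*√161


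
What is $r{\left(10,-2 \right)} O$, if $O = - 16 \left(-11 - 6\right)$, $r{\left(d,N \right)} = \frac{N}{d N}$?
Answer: $\frac{136}{5} \approx 27.2$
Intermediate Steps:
$r{\left(d,N \right)} = \frac{1}{d}$ ($r{\left(d,N \right)} = \frac{N}{N d} = N \frac{1}{N d} = \frac{1}{d}$)
$O = 272$ ($O = \left(-16\right) \left(-17\right) = 272$)
$r{\left(10,-2 \right)} O = \frac{1}{10} \cdot 272 = \frac{136}{5}$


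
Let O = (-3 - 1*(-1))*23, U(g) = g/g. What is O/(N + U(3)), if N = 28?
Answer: -46/29 ≈ -1.5862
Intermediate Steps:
U(g) = 1
O = -46 (O = (-3 + 1)*23 = -2*23 = -46)
O/(N + U(3)) = -46/(28 + 1) = -46/29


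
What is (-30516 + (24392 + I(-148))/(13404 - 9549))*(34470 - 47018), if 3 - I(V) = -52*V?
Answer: 1475926891588/3855 ≈ 3.8286e+8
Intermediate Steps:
I(V) = 3 + 52*V (I(V) = 3 - (-52)*V = 3 + 52*V)
(-30516 + (24392 + I(-148))/(13404 - 9549))*(34470 - 47018) = (-30516 + (24392 + (3 + 52*(-148)))/(13404 - 9549))*(34470 - 47018) = (-30516 + (24392 + (3 - 7696))/3855)*(-12548) = (-30516 + (24392 - 7693)*(1/3855))*(-12548) = (-30516 + 16699*(1/3855))*(-12548) = (-30516 + 16699/3855)*(-12548) = -117622481/3855*(-12548) = 1475926891588/3855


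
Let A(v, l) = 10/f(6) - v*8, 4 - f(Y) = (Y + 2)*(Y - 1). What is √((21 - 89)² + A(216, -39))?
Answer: √104246/6 ≈ 53.812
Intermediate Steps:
f(Y) = 4 - (-1 + Y)*(2 + Y) (f(Y) = 4 - (Y + 2)*(Y - 1) = 4 - (2 + Y)*(-1 + Y) = 4 - (-1 + Y)*(2 + Y))
A(v, l) = -5/18 - 8*v (A(v, l) = 10/(6 - 1*6 - 1*6²) - v*8 = 10/(6 - 6 - 1*36) - 8*v = 10/(6 - 6 - 36) - 8*v = 10/(-36) - 8*v = 10*(-1/36) - 8*v = -5/18 - 8*v)
√((21 - 89)² + A(216, -39)) = √((21 - 89)² + (-5/18 - 8*216)) = √((-68)² + (-5/18 - 1728)) = √(4624 - 31109/18) = √(52123/18) = √104246/6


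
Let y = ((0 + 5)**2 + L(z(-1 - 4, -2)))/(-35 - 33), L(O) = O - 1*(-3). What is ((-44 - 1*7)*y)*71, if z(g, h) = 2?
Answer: 3195/2 ≈ 1597.5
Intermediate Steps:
L(O) = 3 + O (L(O) = O + 3 = 3 + O)
y = -15/34 (y = ((0 + 5)**2 + (3 + 2))/(-35 - 33) = (5**2 + 5)/(-68) = (25 + 5)*(-1/68) = 30*(-1/68) = -15/34 ≈ -0.44118)
((-44 - 1*7)*y)*71 = ((-44 - 1*7)*(-15/34))*71 = ((-44 - 7)*(-15/34))*71 = -51*(-15/34)*71 = (45/2)*71 = 3195/2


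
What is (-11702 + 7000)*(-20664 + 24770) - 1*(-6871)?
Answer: -19299541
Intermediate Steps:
(-11702 + 7000)*(-20664 + 24770) - 1*(-6871) = -4702*4106 + 6871 = -19306412 + 6871 = -19299541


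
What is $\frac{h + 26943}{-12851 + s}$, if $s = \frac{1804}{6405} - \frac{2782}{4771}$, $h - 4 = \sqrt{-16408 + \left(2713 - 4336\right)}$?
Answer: $- \frac{63342561345}{30208718987} - \frac{2350635 i \sqrt{18031}}{30208718987} \approx -2.0968 - 0.010449 i$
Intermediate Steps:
$h = 4 + i \sqrt{18031}$ ($h = 4 + \sqrt{-16408 + \left(2713 - 4336\right)} = 4 + \sqrt{-16408 - 1623} = 4 + \sqrt{-18031} = 4 + i \sqrt{18031} \approx 4.0 + 134.28 i$)
$s = - \frac{708602}{2350635}$ ($s = 1804 \cdot \frac{1}{6405} - \frac{214}{367} = \frac{1804}{6405} - \frac{214}{367} = - \frac{708602}{2350635} \approx -0.30145$)
$\frac{h + 26943}{-12851 + s} = \frac{\left(4 + i \sqrt{18031}\right) + 26943}{-12851 - \frac{708602}{2350635}} = \frac{26947 + i \sqrt{18031}}{- \frac{30208718987}{2350635}} = \left(26947 + i \sqrt{18031}\right) \left(- \frac{2350635}{30208718987}\right) = - \frac{63342561345}{30208718987} - \frac{2350635 i \sqrt{18031}}{30208718987}$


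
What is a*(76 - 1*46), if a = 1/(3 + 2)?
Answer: 6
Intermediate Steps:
a = ⅕ (a = 1/5 = ⅕ ≈ 0.20000)
a*(76 - 1*46) = (76 - 1*46)/5 = (76 - 46)/5 = (⅕)*30 = 6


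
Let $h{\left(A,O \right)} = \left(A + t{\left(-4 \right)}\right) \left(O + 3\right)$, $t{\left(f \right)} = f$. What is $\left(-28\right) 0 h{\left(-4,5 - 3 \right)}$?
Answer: $0$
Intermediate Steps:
$h{\left(A,O \right)} = \left(-4 + A\right) \left(3 + O\right)$ ($h{\left(A,O \right)} = \left(A - 4\right) \left(O + 3\right) = \left(-4 + A\right) \left(3 + O\right)$)
$\left(-28\right) 0 h{\left(-4,5 - 3 \right)} = \left(-28\right) 0 \left(-12 - 4 \left(5 - 3\right) + 3 \left(-4\right) - 4 \left(5 - 3\right)\right) = 0 \left(-12 - 8 - 12 - 8\right) = 0 \left(-40\right) = 0$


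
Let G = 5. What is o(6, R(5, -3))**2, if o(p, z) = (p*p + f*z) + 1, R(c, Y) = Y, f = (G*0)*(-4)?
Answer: 1369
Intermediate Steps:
f = 0 (f = (5*0)*(-4) = 0*(-4) = 0)
o(p, z) = 1 + p**2 (o(p, z) = (p*p + 0*z) + 1 = (p**2 + 0) + 1 = p**2 + 1 = 1 + p**2)
o(6, R(5, -3))**2 = (1 + 6**2)**2 = (1 + 36)**2 = 37**2 = 1369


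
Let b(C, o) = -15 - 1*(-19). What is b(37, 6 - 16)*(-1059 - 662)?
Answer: -6884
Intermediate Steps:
b(C, o) = 4 (b(C, o) = -15 + 19 = 4)
b(37, 6 - 16)*(-1059 - 662) = 4*(-1059 - 662) = 4*(-1721) = -6884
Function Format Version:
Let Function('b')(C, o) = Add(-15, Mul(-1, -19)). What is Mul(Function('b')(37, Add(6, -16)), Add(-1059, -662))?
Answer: -6884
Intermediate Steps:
Function('b')(C, o) = 4 (Function('b')(C, o) = Add(-15, 19) = 4)
Mul(Function('b')(37, Add(6, -16)), Add(-1059, -662)) = Mul(4, Add(-1059, -662)) = Mul(4, -1721) = -6884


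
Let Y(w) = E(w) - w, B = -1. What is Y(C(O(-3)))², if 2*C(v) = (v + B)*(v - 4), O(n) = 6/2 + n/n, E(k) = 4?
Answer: 16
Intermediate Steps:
O(n) = 4 (O(n) = 6*(½) + 1 = 3 + 1 = 4)
C(v) = (-1 + v)*(-4 + v)/2 (C(v) = ((v - 1)*(v - 4))/2 = ((-1 + v)*(-4 + v))/2 = (-1 + v)*(-4 + v)/2)
Y(w) = 4 - w
Y(C(O(-3)))² = (4 - (2 + (½)*4² - 5/2*4))² = (4 - (2 + (½)*16 - 10))² = (4 - (2 + 8 - 10))² = (4 - 1*0)² = (4 + 0)² = 4² = 16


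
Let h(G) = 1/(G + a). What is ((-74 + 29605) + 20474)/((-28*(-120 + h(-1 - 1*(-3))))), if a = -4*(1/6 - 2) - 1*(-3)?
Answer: 1850185/124236 ≈ 14.893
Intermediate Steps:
a = 31/3 (a = -4*(1/6 - 2) + 3 = -4*(-11/6) + 3 = 22/3 + 3 = 31/3 ≈ 10.333)
h(G) = 1/(31/3 + G) (h(G) = 1/(G + 31/3) = 1/(31/3 + G))
((-74 + 29605) + 20474)/((-28*(-120 + h(-1 - 1*(-3))))) = ((-74 + 29605) + 20474)/((-28*(-120 + 3/(31 + 3*(-1 - 1*(-3)))))) = (29531 + 20474)/((-28*(-120 + 3/(31 + 3*(-1 + 3))))) = 50005/((-28*(-120 + 3/(31 + 3*2)))) = 50005/((-28*(-120 + 3/(31 + 6)))) = 50005/((-28*(-120 + 3/37))) = 50005/((-28*(-4437/37))) = 50005/(124236/37) = 50005*(37/124236) = 1850185/124236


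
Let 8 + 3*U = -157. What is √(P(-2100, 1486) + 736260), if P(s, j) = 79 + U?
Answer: 2*√184071 ≈ 858.07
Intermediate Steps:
U = -55 (U = -8/3 + (⅓)*(-157) = -8/3 - 157/3 = -55)
P(s, j) = 24 (P(s, j) = 79 - 55 = 24)
√(P(-2100, 1486) + 736260) = √(24 + 736260) = √736284 = 2*√184071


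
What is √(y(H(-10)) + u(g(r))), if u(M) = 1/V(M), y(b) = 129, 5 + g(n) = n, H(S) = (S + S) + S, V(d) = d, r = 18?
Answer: √21814/13 ≈ 11.361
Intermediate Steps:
H(S) = 3*S (H(S) = 2*S + S = 3*S)
g(n) = -5 + n
u(M) = 1/M
√(y(H(-10)) + u(g(r))) = √(129 + 1/(-5 + 18)) = √(129 + 1/13) = √(1678/13) = √21814/13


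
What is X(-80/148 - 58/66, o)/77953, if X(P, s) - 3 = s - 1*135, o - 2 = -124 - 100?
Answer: -354/77953 ≈ -0.0045412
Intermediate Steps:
o = -222 (o = 2 + (-124 - 100) = 2 - 224 = -222)
X(P, s) = -132 + s (X(P, s) = 3 + (s - 1*135) = 3 + (s - 135) = 3 + (-135 + s) = -132 + s)
X(-80/148 - 58/66, o)/77953 = (-132 - 222)/77953 = -354*1/77953 = -354/77953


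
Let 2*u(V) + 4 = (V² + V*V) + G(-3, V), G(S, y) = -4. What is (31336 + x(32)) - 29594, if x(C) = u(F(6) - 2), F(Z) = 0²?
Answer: 1742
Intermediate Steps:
F(Z) = 0
u(V) = -4 + V² (u(V) = -2 + ((V² + V*V) - 4)/2 = -2 + ((V² + V²) - 4)/2 = -2 + (2*V² - 4)/2 = -2 + (-4 + 2*V²)/2 = -2 + (-2 + V²) = -4 + V²)
x(C) = 0 (x(C) = -4 + (0 - 2)² = -4 + (-2)² = -4 + 4 = 0)
(31336 + x(32)) - 29594 = (31336 + 0) - 29594 = 31336 - 29594 = 1742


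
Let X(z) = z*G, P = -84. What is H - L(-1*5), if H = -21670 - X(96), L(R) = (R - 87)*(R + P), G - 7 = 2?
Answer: -30722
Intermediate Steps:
G = 9 (G = 7 + 2 = 9)
X(z) = 9*z (X(z) = z*9 = 9*z)
L(R) = (-87 + R)*(-84 + R) (L(R) = (R - 87)*(R - 84) = (-87 + R)*(-84 + R))
H = -22534 (H = -21670 - 9*96 = -21670 - 1*864 = -21670 - 864 = -22534)
H - L(-1*5) = -22534 - (7308 + (-1*5)**2 - (-171)*5) = -22534 - (7308 + (-5)**2 - 171*(-5)) = -22534 - (7308 + 25 + 855) = -22534 - 1*8188 = -22534 - 8188 = -30722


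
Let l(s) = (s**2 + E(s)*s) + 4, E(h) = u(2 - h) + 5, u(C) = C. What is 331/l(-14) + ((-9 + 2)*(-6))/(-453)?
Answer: -51297/14194 ≈ -3.6140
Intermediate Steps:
E(h) = 7 - h (E(h) = (2 - h) + 5 = 7 - h)
l(s) = 4 + s**2 + s*(7 - s) (l(s) = (s**2 + (7 - s)*s) + 4 = (s**2 + s*(7 - s)) + 4 = 4 + s**2 + s*(7 - s))
331/l(-14) + ((-9 + 2)*(-6))/(-453) = 331/(4 + 7*(-14)) + ((-9 + 2)*(-6))/(-453) = 331/(4 - 98) - 7*(-6)*(-1/453) = 331/(-94) + 42*(-1/453) = 331*(-1/94) - 14/151 = -331/94 - 14/151 = -51297/14194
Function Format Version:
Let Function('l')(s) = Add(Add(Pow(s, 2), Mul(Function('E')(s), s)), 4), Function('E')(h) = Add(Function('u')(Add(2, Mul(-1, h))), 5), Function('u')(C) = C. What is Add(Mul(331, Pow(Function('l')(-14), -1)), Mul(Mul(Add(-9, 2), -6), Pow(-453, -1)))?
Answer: Rational(-51297, 14194) ≈ -3.6140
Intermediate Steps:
Function('E')(h) = Add(7, Mul(-1, h)) (Function('E')(h) = Add(Add(2, Mul(-1, h)), 5) = Add(7, Mul(-1, h)))
Function('l')(s) = Add(4, Pow(s, 2), Mul(s, Add(7, Mul(-1, s)))) (Function('l')(s) = Add(Add(Pow(s, 2), Mul(Add(7, Mul(-1, s)), s)), 4) = Add(Add(Pow(s, 2), Mul(s, Add(7, Mul(-1, s)))), 4) = Add(4, Pow(s, 2), Mul(s, Add(7, Mul(-1, s)))))
Add(Mul(331, Pow(Function('l')(-14), -1)), Mul(Mul(Add(-9, 2), -6), Pow(-453, -1))) = Add(Mul(331, Pow(Add(4, Mul(7, -14)), -1)), Mul(Mul(Add(-9, 2), -6), Pow(-453, -1))) = Add(Mul(331, Pow(Add(4, -98), -1)), Mul(Mul(-7, -6), Rational(-1, 453))) = Add(Mul(331, Pow(-94, -1)), Mul(42, Rational(-1, 453))) = Add(Mul(331, Rational(-1, 94)), Rational(-14, 151)) = Add(Rational(-331, 94), Rational(-14, 151)) = Rational(-51297, 14194)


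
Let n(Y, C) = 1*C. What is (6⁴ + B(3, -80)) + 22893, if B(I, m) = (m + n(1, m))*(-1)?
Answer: 24349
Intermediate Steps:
n(Y, C) = C
B(I, m) = -2*m (B(I, m) = (m + m)*(-1) = (2*m)*(-1) = -2*m)
(6⁴ + B(3, -80)) + 22893 = (6⁴ - 2*(-80)) + 22893 = (1296 + 160) + 22893 = 1456 + 22893 = 24349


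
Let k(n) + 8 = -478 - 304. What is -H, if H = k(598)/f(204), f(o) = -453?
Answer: -790/453 ≈ -1.7439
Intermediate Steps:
k(n) = -790 (k(n) = -8 + (-478 - 304) = -8 - 782 = -790)
H = 790/453 (H = -790/(-453) = -790*(-1/453) = 790/453 ≈ 1.7439)
-H = -1*790/453 = -790/453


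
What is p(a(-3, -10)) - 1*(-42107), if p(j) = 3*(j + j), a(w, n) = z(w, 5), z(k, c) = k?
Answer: 42089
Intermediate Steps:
a(w, n) = w
p(j) = 6*j (p(j) = 3*(2*j) = 6*j)
p(a(-3, -10)) - 1*(-42107) = 6*(-3) - 1*(-42107) = -18 + 42107 = 42089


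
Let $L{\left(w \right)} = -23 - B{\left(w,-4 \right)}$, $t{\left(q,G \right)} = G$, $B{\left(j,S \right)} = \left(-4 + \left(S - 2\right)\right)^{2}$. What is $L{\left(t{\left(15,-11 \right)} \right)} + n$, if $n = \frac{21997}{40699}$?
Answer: $- \frac{4983980}{40699} \approx -122.46$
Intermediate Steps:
$B{\left(j,S \right)} = \left(-6 + S\right)^{2}$ ($B{\left(j,S \right)} = \left(-4 + \left(-2 + S\right)\right)^{2} = \left(-6 + S\right)^{2}$)
$L{\left(w \right)} = -123$ ($L{\left(w \right)} = -23 - \left(-6 - 4\right)^{2} = -23 - \left(-10\right)^{2} = -23 - 100 = -123$)
$n = \frac{21997}{40699}$ ($n = 21997 \cdot \frac{1}{40699} = \frac{21997}{40699} \approx 0.54048$)
$L{\left(t{\left(15,-11 \right)} \right)} + n = -123 + \frac{21997}{40699} = - \frac{4983980}{40699}$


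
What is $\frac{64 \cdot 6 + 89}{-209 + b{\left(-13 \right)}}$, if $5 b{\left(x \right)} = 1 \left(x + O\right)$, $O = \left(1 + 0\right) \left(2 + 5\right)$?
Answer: $- \frac{2365}{1051} \approx -2.2502$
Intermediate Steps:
$O = 7$ ($O = 1 \cdot 7 = 7$)
$b{\left(x \right)} = \frac{7}{5} + \frac{x}{5}$ ($b{\left(x \right)} = \frac{1 \left(x + 7\right)}{5} = \frac{1 \left(7 + x\right)}{5} = \frac{7 + x}{5} = \frac{7}{5} + \frac{x}{5}$)
$\frac{64 \cdot 6 + 89}{-209 + b{\left(-13 \right)}} = \frac{64 \cdot 6 + 89}{-209 + \left(\frac{7}{5} + \frac{1}{5} \left(-13\right)\right)} = \frac{384 + 89}{-209 + \left(\frac{7}{5} - \frac{13}{5}\right)} = \frac{473}{-209 - \frac{6}{5}} = \frac{473}{- \frac{1051}{5}} = 473 \left(- \frac{5}{1051}\right) = - \frac{2365}{1051}$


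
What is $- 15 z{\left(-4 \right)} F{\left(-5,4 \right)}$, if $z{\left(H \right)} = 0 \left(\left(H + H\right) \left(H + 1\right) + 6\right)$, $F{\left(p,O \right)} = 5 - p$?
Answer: $0$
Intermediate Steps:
$z{\left(H \right)} = 0$ ($z{\left(H \right)} = 0 \left(2 H \left(1 + H\right) + 6\right) = 0 \left(6 + 2 H \left(1 + H\right)\right) = 0$)
$- 15 z{\left(-4 \right)} F{\left(-5,4 \right)} = \left(-15\right) 0 \left(5 - -5\right) = 0 \left(5 + 5\right) = 0 \cdot 10 = 0$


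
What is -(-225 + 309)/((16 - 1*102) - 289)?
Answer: 28/125 ≈ 0.22400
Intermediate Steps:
-(-225 + 309)/((16 - 1*102) - 289) = -84/((16 - 102) - 289) = -84/(-86 - 289) = -84/(-375) = -84*(-1)/375 = -1*(-28/125) = 28/125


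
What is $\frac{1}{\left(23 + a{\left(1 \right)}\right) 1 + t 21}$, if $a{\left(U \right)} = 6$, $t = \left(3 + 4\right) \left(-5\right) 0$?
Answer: $\frac{1}{29} \approx 0.034483$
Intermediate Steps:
$t = 0$ ($t = 7 \left(-5\right) 0 = \left(-35\right) 0 = 0$)
$\frac{1}{\left(23 + a{\left(1 \right)}\right) 1 + t 21} = \frac{1}{\left(23 + 6\right) 1 + 0 \cdot 21} = \frac{1}{29 \cdot 1 + 0} = \frac{1}{29 + 0} = \frac{1}{29}$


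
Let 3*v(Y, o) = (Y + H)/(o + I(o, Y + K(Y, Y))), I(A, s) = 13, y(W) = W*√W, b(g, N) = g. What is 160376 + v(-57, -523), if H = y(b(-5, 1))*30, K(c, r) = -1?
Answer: 81791779/510 + 5*I*√5/51 ≈ 1.6038e+5 + 0.21922*I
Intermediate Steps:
y(W) = W^(3/2)
H = -150*I*√5 (H = (-5)^(3/2)*30 = -5*I*√5*30 = -150*I*√5 ≈ -335.41*I)
v(Y, o) = (Y - 150*I*√5)/(3*(13 + o)) (v(Y, o) = ((Y - 150*I*√5)/(o + 13))/3 = ((Y - 150*I*√5)/(13 + o))/3 = (Y - 150*I*√5)/(3*(13 + o)))
160376 + v(-57, -523) = 160376 + (-57 - 150*I*√5)/(3*(13 - 523)) = 160376 + (⅓)*(-57 - 150*I*√5)/(-510) = 160376 + (⅓)*(-1/510)*(-57 - 150*I*√5) = 160376 + (19/510 + 5*I*√5/51) = 81791779/510 + 5*I*√5/51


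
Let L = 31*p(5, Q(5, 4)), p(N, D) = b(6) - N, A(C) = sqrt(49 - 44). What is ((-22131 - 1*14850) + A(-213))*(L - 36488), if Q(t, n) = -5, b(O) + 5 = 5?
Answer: 1355094783 - 36643*sqrt(5) ≈ 1.3550e+9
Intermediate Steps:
b(O) = 0 (b(O) = -5 + 5 = 0)
A(C) = sqrt(5)
p(N, D) = -N (p(N, D) = 0 - N = -N)
L = -155 (L = 31*(-1*5) = 31*(-5) = -155)
((-22131 - 1*14850) + A(-213))*(L - 36488) = ((-22131 - 1*14850) + sqrt(5))*(-155 - 36488) = ((-22131 - 14850) + sqrt(5))*(-36643) = (-36981 + sqrt(5))*(-36643) = 1355094783 - 36643*sqrt(5)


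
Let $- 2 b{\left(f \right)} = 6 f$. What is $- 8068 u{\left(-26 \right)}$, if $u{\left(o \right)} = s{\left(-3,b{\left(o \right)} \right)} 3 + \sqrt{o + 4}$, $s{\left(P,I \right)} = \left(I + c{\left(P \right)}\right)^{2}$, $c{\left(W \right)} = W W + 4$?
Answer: $-200433324 - 8068 i \sqrt{22} \approx -2.0043 \cdot 10^{8} - 37842.0 i$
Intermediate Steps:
$b{\left(f \right)} = - 3 f$ ($b{\left(f \right)} = - \frac{6 f}{2} = - 3 f$)
$c{\left(W \right)} = 4 + W^{2}$ ($c{\left(W \right)} = W^{2} + 4 = 4 + W^{2}$)
$s{\left(P,I \right)} = \left(4 + I + P^{2}\right)^{2}$ ($s{\left(P,I \right)} = \left(I + \left(4 + P^{2}\right)\right)^{2} = \left(4 + I + P^{2}\right)^{2}$)
$u{\left(o \right)} = \sqrt{4 + o} + 3 \left(13 - 3 o\right)^{2}$ ($u{\left(o \right)} = \left(4 - 3 o + \left(-3\right)^{2}\right)^{2} \cdot 3 + \sqrt{o + 4} = \left(4 - 3 o + 9\right)^{2} \cdot 3 + \sqrt{4 + o} = \left(13 - 3 o\right)^{2} \cdot 3 + \sqrt{4 + o} = 3 \left(13 - 3 o\right)^{2} + \sqrt{4 + o} = \sqrt{4 + o} + 3 \left(13 - 3 o\right)^{2}$)
$- 8068 u{\left(-26 \right)} = - 8068 \left(\sqrt{4 - 26} + 3 \left(-13 + 3 \left(-26\right)\right)^{2}\right) = - 8068 \left(\sqrt{-22} + 3 \left(-13 - 78\right)^{2}\right) = - 8068 \left(i \sqrt{22} + 3 \left(-91\right)^{2}\right) = - 8068 \left(i \sqrt{22} + 3 \cdot 8281\right) = - 8068 \left(i \sqrt{22} + 24843\right) = - 8068 \left(24843 + i \sqrt{22}\right) = -200433324 - 8068 i \sqrt{22}$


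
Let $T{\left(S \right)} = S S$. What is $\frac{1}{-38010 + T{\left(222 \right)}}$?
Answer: $\frac{1}{11274} \approx 8.87 \cdot 10^{-5}$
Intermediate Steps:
$T{\left(S \right)} = S^{2}$
$\frac{1}{-38010 + T{\left(222 \right)}} = \frac{1}{-38010 + 222^{2}} = \frac{1}{-38010 + 49284} = \frac{1}{11274}$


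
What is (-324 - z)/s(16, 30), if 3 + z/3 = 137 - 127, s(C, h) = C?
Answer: -345/16 ≈ -21.563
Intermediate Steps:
z = 21 (z = -9 + 3*(137 - 127) = -9 + 3*10 = -9 + 30 = 21)
(-324 - z)/s(16, 30) = (-324 - 1*21)/16 = (-324 - 21)*(1/16) = -345*1/16 = -345/16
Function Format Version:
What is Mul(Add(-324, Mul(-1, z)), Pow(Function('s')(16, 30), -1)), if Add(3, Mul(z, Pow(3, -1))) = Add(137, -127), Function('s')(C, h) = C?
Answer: Rational(-345, 16) ≈ -21.563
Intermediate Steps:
z = 21 (z = Add(-9, Mul(3, Add(137, -127))) = Add(-9, Mul(3, 10)) = Add(-9, 30) = 21)
Mul(Add(-324, Mul(-1, z)), Pow(Function('s')(16, 30), -1)) = Mul(Add(-324, Mul(-1, 21)), Pow(16, -1)) = Mul(Add(-324, -21), Rational(1, 16)) = Mul(-345, Rational(1, 16)) = Rational(-345, 16)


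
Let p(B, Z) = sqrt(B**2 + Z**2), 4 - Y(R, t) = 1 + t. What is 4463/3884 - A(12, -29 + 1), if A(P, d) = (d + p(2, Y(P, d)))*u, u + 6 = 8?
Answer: 221967/3884 - 2*sqrt(965) ≈ -4.9798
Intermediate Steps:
Y(R, t) = 3 - t (Y(R, t) = 4 - (1 + t) = 4 + (-1 - t) = 3 - t)
u = 2 (u = -6 + 8 = 2)
A(P, d) = 2*d + 2*sqrt(4 + (3 - d)**2) (A(P, d) = (d + sqrt(2**2 + (3 - d)**2))*2 = (d + sqrt(4 + (3 - d)**2))*2 = 2*d + 2*sqrt(4 + (3 - d)**2))
4463/3884 - A(12, -29 + 1) = 4463/3884 - (2*(-29 + 1) + 2*sqrt(4 + (-3 + (-29 + 1))**2)) = 4463*(1/3884) - (2*(-28) + 2*sqrt(4 + (-3 - 28)**2)) = 4463/3884 - (-56 + 2*sqrt(4 + (-31)**2)) = 4463/3884 - (-56 + 2*sqrt(4 + 961)) = 4463/3884 - (-56 + 2*sqrt(965)) = 4463/3884 + (56 - 2*sqrt(965)) = 221967/3884 - 2*sqrt(965)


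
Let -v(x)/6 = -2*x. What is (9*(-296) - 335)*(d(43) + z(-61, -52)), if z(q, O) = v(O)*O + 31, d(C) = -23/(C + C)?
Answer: -8376719829/86 ≈ -9.7404e+7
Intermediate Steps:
v(x) = 12*x (v(x) = -(-12)*x = 12*x)
d(C) = -23/(2*C) (d(C) = -23*1/(2*C) = -23/(2*C))
z(q, O) = 31 + 12*O² (z(q, O) = (12*O)*O + 31 = 12*O² + 31 = 31 + 12*O²)
(9*(-296) - 335)*(d(43) + z(-61, -52)) = (9*(-296) - 335)*(-23/2/43 + (31 + 12*(-52)²)) = (-2664 - 335)*(-23/2*1/43 + (31 + 12*2704)) = -2999*(-23/86 + (31 + 32448)) = -2999*(-23/86 + 32479) = -2999*2793171/86 = -8376719829/86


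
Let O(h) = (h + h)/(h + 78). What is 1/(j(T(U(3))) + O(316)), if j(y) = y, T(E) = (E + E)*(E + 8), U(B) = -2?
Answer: -197/4412 ≈ -0.044651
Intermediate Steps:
T(E) = 2*E*(8 + E) (T(E) = (2*E)*(8 + E) = 2*E*(8 + E))
O(h) = 2*h/(78 + h) (O(h) = (2*h)/(78 + h) = 2*h/(78 + h))
1/(j(T(U(3))) + O(316)) = 1/(2*(-2)*(8 - 2) + 2*316/(78 + 316)) = 1/(2*(-2)*6 + 2*316/394) = 1/(-24 + 2*316*(1/394)) = 1/(-24 + 316/197) = 1/(-4412/197) = -197/4412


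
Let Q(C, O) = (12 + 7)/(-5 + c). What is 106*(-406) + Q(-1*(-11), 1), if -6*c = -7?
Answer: -989942/23 ≈ -43041.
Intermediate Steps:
c = 7/6 (c = -1/6*(-7) = 7/6 ≈ 1.1667)
Q(C, O) = -114/23 (Q(C, O) = (12 + 7)/(-5 + 7/6) = 19/(-23/6) = 19*(-6/23) = -114/23)
106*(-406) + Q(-1*(-11), 1) = 106*(-406) - 114/23 = -43036 - 114/23 = -989942/23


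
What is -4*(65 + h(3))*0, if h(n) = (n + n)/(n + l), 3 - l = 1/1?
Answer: 0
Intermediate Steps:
l = 2 (l = 3 - 1/1 = 3 - 1*1 = 3 - 1 = 2)
h(n) = 2*n/(2 + n) (h(n) = (n + n)/(n + 2) = (2*n)/(2 + n) = 2*n/(2 + n))
-4*(65 + h(3))*0 = -4*(65 + 2*3/(2 + 3))*0 = -4*(65 + 2*3/5)*0 = -4*(65 + 2*3*(⅕))*0 = -4*(65 + 6/5)*0 = -4*331/5*0 = -1324/5*0 = 0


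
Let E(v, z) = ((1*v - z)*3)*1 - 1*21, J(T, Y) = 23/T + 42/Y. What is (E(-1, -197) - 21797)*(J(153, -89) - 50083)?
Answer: 14478532845700/13617 ≈ 1.0633e+9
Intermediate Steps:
E(v, z) = -21 - 3*z + 3*v (E(v, z) = ((v - z)*3)*1 - 21 = (-3*z + 3*v)*1 - 21 = (-3*z + 3*v) - 21 = -21 - 3*z + 3*v)
(E(-1, -197) - 21797)*(J(153, -89) - 50083) = ((-21 - 3*(-197) + 3*(-1)) - 21797)*((23/153 + 42/(-89)) - 50083) = ((-21 + 591 - 3) - 21797)*((23*(1/153) + 42*(-1/89)) - 50083) = (567 - 21797)*((23/153 - 42/89) - 50083) = -21230*(-4379/13617 - 50083) = -21230*(-681984590/13617) = 14478532845700/13617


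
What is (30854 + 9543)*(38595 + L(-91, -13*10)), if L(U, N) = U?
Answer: 1555446088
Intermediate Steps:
(30854 + 9543)*(38595 + L(-91, -13*10)) = (30854 + 9543)*(38595 - 91) = 40397*38504 = 1555446088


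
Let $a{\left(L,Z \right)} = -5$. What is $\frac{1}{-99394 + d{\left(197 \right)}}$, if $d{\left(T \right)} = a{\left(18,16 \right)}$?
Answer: $- \frac{1}{99399} \approx -1.006 \cdot 10^{-5}$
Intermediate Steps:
$d{\left(T \right)} = -5$
$\frac{1}{-99394 + d{\left(197 \right)}} = \frac{1}{-99394 - 5} = \frac{1}{-99399} = - \frac{1}{99399}$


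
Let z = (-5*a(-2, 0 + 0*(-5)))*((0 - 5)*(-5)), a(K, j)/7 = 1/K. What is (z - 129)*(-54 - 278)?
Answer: -102422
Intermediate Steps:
a(K, j) = 7/K
z = 875/2 (z = (-35/(-2))*((0 - 5)*(-5)) = (-35*(-1)/2)*(-5*(-5)) = -5*(-7/2)*25 = (35/2)*25 = 875/2 ≈ 437.50)
(z - 129)*(-54 - 278) = (875/2 - 129)*(-54 - 278) = (617/2)*(-332) = -102422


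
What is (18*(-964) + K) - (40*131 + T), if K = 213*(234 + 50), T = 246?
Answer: 37654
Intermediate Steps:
K = 60492 (K = 213*284 = 60492)
(18*(-964) + K) - (40*131 + T) = (18*(-964) + 60492) - (40*131 + 246) = (-17352 + 60492) - (5240 + 246) = 43140 - 1*5486 = 43140 - 5486 = 37654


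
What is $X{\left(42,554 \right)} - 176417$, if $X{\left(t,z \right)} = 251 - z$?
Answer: $-176720$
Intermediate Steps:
$X{\left(42,554 \right)} - 176417 = \left(251 - 554\right) - 176417 = -303 - 176417 = -176720$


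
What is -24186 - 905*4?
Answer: -27806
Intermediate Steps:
-24186 - 905*4 = -24186 - 1*3620 = -24186 - 3620 = -27806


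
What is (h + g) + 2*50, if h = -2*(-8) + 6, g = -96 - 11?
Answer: 15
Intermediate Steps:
g = -107
h = 22 (h = 16 + 6 = 22)
(h + g) + 2*50 = (22 - 107) + 2*50 = -85 + 100 = 15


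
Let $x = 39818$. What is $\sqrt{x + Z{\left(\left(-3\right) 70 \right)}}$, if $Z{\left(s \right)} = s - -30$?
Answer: $\sqrt{39638} \approx 199.09$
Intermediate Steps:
$Z{\left(s \right)} = 30 + s$ ($Z{\left(s \right)} = s + 30 = 30 + s$)
$\sqrt{x + Z{\left(\left(-3\right) 70 \right)}} = \sqrt{39818 + \left(30 - 210\right)} = \sqrt{39818 - 180} = \sqrt{39638}$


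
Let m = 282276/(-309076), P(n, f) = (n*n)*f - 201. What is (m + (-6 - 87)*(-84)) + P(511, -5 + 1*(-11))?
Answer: -322236912994/77269 ≈ -4.1703e+6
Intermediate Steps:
P(n, f) = -201 + f*n² (P(n, f) = n²*f - 201 = f*n² - 201 = -201 + f*n²)
m = -70569/77269 (m = 282276*(-1/309076) = -70569/77269 ≈ -0.91329)
(m + (-6 - 87)*(-84)) + P(511, -5 + 1*(-11)) = (-70569/77269 + (-6 - 87)*(-84)) + (-201 + (-5 + 1*(-11))*511²) = (-70569/77269 - 93*(-84)) + (-201 + (-5 - 11)*261121) = (-70569/77269 + 7812) + (-201 - 16*261121) = 603554859/77269 + (-201 - 4177936) = 603554859/77269 - 4178137 = -322236912994/77269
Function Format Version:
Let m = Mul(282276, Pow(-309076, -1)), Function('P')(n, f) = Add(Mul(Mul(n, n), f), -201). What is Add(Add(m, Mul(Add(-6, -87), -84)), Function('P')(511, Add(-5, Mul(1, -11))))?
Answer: Rational(-322236912994, 77269) ≈ -4.1703e+6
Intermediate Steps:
Function('P')(n, f) = Add(-201, Mul(f, Pow(n, 2))) (Function('P')(n, f) = Add(Mul(Pow(n, 2), f), -201) = Add(Mul(f, Pow(n, 2)), -201) = Add(-201, Mul(f, Pow(n, 2))))
m = Rational(-70569, 77269) (m = Mul(282276, Rational(-1, 309076)) = Rational(-70569, 77269) ≈ -0.91329)
Add(Add(m, Mul(Add(-6, -87), -84)), Function('P')(511, Add(-5, Mul(1, -11)))) = Add(Add(Rational(-70569, 77269), Mul(Add(-6, -87), -84)), Add(-201, Mul(Add(-5, Mul(1, -11)), Pow(511, 2)))) = Add(Add(Rational(-70569, 77269), Mul(-93, -84)), Add(-201, Mul(Add(-5, -11), 261121))) = Add(Add(Rational(-70569, 77269), 7812), Add(-201, Mul(-16, 261121))) = Add(Rational(603554859, 77269), Add(-201, -4177936)) = Add(Rational(603554859, 77269), -4178137) = Rational(-322236912994, 77269)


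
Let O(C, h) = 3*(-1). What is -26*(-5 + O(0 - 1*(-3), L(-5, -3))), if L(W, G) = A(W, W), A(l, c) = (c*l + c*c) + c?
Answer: 208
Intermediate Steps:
A(l, c) = c + c**2 + c*l (A(l, c) = (c*l + c**2) + c = (c**2 + c*l) + c = c + c**2 + c*l)
L(W, G) = W*(1 + 2*W) (L(W, G) = W*(1 + W + W) = W*(1 + 2*W))
O(C, h) = -3
-26*(-5 + O(0 - 1*(-3), L(-5, -3))) = -26*(-5 - 3) = -26*(-8) = 208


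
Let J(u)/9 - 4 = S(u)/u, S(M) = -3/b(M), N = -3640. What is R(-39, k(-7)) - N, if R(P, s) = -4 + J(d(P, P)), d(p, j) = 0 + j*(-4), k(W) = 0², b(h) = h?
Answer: 9929085/2704 ≈ 3672.0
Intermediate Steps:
S(M) = -3/M
k(W) = 0
d(p, j) = -4*j (d(p, j) = 0 - 4*j = -4*j)
J(u) = 36 - 27/u² (J(u) = 36 + 9*((-3/u)/u) = 36 + 9*(-3/u²) = 36 - 27/u²)
R(P, s) = 32 - 27/(16*P²) (R(P, s) = -4 + (36 - 27*1/(16*P²)) = -4 + (36 - 27/(16*P²)) = 32 - 27/(16*P²))
R(-39, k(-7)) - N = (32 - 27/16/(-39)²) - 1*(-3640) = (32 - 27/16*1/1521) + 3640 = (32 - 3/2704) + 3640 = 86525/2704 + 3640 = 9929085/2704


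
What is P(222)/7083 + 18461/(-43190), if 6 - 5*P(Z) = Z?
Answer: -14736119/33990530 ≈ -0.43354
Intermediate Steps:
P(Z) = 6/5 - Z/5
P(222)/7083 + 18461/(-43190) = (6/5 - 1/5*222)/7083 + 18461/(-43190) = (6/5 - 222/5)*(1/7083) + 18461*(-1/43190) = -216/5*1/7083 - 18461/43190 = -24/3935 - 18461/43190 = -14736119/33990530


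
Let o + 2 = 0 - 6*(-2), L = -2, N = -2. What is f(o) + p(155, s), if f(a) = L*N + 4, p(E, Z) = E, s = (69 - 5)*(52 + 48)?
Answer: 163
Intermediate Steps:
s = 6400 (s = 64*100 = 6400)
o = 10 (o = -2 + (0 - 6*(-2)) = -2 + (0 + 12) = -2 + 12 = 10)
f(a) = 8 (f(a) = -2*(-2) + 4 = 4 + 4 = 8)
f(o) + p(155, s) = 8 + 155 = 163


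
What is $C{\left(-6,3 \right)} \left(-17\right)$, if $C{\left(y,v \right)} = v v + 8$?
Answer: $-289$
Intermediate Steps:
$C{\left(y,v \right)} = 8 + v^{2}$ ($C{\left(y,v \right)} = v^{2} + 8 = 8 + v^{2}$)
$C{\left(-6,3 \right)} \left(-17\right) = \left(8 + 3^{2}\right) \left(-17\right) = \left(8 + 9\right) \left(-17\right) = 17 \left(-17\right) = -289$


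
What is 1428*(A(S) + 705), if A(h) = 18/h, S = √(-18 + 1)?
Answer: 1006740 - 1512*I*√17 ≈ 1.0067e+6 - 6234.1*I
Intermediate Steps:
S = I*√17 (S = √(-17) = I*√17 ≈ 4.1231*I)
1428*(A(S) + 705) = 1428*(18/((I*√17)) + 705) = 1428*(18*(-I*√17/17) + 705) = 1428*(-18*I*√17/17 + 705) = 1428*(705 - 18*I*√17/17) = 1006740 - 1512*I*√17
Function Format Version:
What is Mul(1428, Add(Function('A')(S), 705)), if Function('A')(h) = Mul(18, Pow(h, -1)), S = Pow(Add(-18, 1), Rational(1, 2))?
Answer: Add(1006740, Mul(-1512, I, Pow(17, Rational(1, 2)))) ≈ Add(1.0067e+6, Mul(-6234.1, I))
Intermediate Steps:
S = Mul(I, Pow(17, Rational(1, 2))) (S = Pow(-17, Rational(1, 2)) = Mul(I, Pow(17, Rational(1, 2))) ≈ Mul(4.1231, I))
Mul(1428, Add(Function('A')(S), 705)) = Mul(1428, Add(Mul(18, Pow(Mul(I, Pow(17, Rational(1, 2))), -1)), 705)) = Mul(1428, Add(Mul(18, Mul(Rational(-1, 17), I, Pow(17, Rational(1, 2)))), 705)) = Mul(1428, Add(Mul(Rational(-18, 17), I, Pow(17, Rational(1, 2))), 705)) = Mul(1428, Add(705, Mul(Rational(-18, 17), I, Pow(17, Rational(1, 2))))) = Add(1006740, Mul(-1512, I, Pow(17, Rational(1, 2))))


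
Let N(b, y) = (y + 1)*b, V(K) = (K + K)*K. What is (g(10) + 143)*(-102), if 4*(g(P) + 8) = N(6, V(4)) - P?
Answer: -18564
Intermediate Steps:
V(K) = 2*K² (V(K) = (2*K)*K = 2*K²)
N(b, y) = b*(1 + y) (N(b, y) = (1 + y)*b = b*(1 + y))
g(P) = 83/2 - P/4 (g(P) = -8 + (6*(1 + 2*4²) - P)/4 = -8 + (6*(1 + 2*16) - P)/4 = -8 + (6*(1 + 32) - P)/4 = -8 + (6*33 - P)/4 = -8 + (198 - P)/4 = -8 + (99/2 - P/4) = 83/2 - P/4)
(g(10) + 143)*(-102) = ((83/2 - ¼*10) + 143)*(-102) = ((83/2 - 5/2) + 143)*(-102) = (39 + 143)*(-102) = 182*(-102) = -18564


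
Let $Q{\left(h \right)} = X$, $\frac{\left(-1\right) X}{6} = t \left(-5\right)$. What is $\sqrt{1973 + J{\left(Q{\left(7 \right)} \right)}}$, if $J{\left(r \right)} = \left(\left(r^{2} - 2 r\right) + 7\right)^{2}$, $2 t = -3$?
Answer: $\sqrt{4504857} \approx 2122.5$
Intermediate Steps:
$t = - \frac{3}{2}$ ($t = \frac{1}{2} \left(-3\right) = - \frac{3}{2} \approx -1.5$)
$X = -45$ ($X = - 6 \left(\left(- \frac{3}{2}\right) \left(-5\right)\right) = \left(-6\right) \frac{15}{2} = -45$)
$Q{\left(h \right)} = -45$
$J{\left(r \right)} = \left(7 + r^{2} - 2 r\right)^{2}$
$\sqrt{1973 + J{\left(Q{\left(7 \right)} \right)}} = \sqrt{1973 + \left(7 + \left(-45\right)^{2} - -90\right)^{2}} = \sqrt{1973 + \left(7 + 2025 + 90\right)^{2}} = \sqrt{1973 + 2122^{2}} = \sqrt{1973 + 4502884} = \sqrt{4504857}$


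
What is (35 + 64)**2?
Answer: 9801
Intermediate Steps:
(35 + 64)**2 = 99**2 = 9801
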